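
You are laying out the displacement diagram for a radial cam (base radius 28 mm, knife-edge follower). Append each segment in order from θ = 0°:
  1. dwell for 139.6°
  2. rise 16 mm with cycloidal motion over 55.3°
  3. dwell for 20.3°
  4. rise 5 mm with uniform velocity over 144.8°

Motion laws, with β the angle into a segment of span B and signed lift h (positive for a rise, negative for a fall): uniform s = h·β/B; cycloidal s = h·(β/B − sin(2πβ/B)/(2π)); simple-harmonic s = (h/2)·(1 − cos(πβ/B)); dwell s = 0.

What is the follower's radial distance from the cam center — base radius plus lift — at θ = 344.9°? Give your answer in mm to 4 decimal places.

seg 1 [0°–139.6°] dwell: s stays 0.0000
seg 2 [139.6°–194.9°] cycloidal, h=16: full span → s += 16 → s = 16.0000
seg 3 [194.9°–215.2°] dwell: s stays 16.0000
seg 4 [215.2°–360°] uniform, h=5: θ=344.9° here. β=129.7, B=144.8. 5·129.7/144.8 = 4.4786 → s = 20.4786
radial distance = base radius + s = 28 + 20.4786 = 48.4786

48.4786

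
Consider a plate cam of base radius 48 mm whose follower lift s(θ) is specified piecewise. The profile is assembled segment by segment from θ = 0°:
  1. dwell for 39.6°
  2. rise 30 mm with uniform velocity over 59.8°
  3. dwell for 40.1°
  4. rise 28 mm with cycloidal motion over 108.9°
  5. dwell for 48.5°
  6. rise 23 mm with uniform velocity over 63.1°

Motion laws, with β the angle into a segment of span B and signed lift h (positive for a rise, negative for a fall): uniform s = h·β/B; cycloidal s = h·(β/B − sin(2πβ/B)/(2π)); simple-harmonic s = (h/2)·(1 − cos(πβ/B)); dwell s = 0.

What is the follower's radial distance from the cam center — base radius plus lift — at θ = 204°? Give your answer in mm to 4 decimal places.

seg 1 [0°–39.6°] dwell: s stays 0.0000
seg 2 [39.6°–99.4°] uniform, h=30: full span → s += 30 → s = 30.0000
seg 3 [99.4°–139.5°] dwell: s stays 30.0000
seg 4 [139.5°–248.4°] cycloidal, h=28: θ=204° here. β=64.5, B=108.9. 28·(0.5923 − sin(2π·0.5923)/(2π)) = 19.0257 → s = 49.0257
radial distance = base radius + s = 48 + 49.0257 = 97.0257

97.0257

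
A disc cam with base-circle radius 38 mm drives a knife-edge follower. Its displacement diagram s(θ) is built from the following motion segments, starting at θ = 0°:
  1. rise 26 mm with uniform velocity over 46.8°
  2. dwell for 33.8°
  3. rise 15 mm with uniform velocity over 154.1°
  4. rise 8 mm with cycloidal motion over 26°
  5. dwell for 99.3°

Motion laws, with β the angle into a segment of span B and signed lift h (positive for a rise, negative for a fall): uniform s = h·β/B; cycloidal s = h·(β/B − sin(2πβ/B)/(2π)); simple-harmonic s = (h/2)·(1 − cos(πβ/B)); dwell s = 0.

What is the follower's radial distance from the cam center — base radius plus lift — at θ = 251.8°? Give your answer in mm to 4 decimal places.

seg 1 [0°–46.8°] uniform, h=26: full span → s += 26 → s = 26.0000
seg 2 [46.8°–80.6°] dwell: s stays 26.0000
seg 3 [80.6°–234.7°] uniform, h=15: full span → s += 15 → s = 41.0000
seg 4 [234.7°–260.7°] cycloidal, h=8: θ=251.8° here. β=17.1, B=26. 8·(0.6577 − sin(2π·0.6577)/(2π)) = 6.3266 → s = 47.3266
radial distance = base radius + s = 38 + 47.3266 = 85.3266

85.3266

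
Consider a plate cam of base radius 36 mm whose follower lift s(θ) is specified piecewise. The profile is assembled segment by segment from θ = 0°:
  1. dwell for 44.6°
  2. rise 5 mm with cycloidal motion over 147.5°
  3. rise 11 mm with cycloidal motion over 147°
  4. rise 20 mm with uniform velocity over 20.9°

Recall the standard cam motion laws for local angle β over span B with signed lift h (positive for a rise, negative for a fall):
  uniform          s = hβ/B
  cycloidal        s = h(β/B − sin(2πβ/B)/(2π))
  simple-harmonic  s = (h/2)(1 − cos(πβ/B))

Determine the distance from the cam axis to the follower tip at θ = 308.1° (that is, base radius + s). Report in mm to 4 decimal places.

seg 1 [0°–44.6°] dwell: s stays 0.0000
seg 2 [44.6°–192.1°] cycloidal, h=5: full span → s += 5 → s = 5.0000
seg 3 [192.1°–339.1°] cycloidal, h=11: θ=308.1° here. β=116, B=147. 11·(0.7891 − sin(2π·0.7891)/(2π)) = 10.3784 → s = 15.3784
radial distance = base radius + s = 36 + 15.3784 = 51.3784

51.3784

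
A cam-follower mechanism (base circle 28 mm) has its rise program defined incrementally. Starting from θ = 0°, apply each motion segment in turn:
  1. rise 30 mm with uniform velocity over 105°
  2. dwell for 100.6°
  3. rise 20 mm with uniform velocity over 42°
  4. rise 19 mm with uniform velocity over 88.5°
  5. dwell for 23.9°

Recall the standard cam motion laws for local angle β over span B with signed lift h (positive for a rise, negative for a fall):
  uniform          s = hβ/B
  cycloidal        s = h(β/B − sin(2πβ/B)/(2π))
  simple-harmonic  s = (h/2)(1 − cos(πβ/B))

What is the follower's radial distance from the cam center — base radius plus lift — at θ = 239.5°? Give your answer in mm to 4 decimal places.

seg 1 [0°–105°] uniform, h=30: full span → s += 30 → s = 30.0000
seg 2 [105°–205.6°] dwell: s stays 30.0000
seg 3 [205.6°–247.6°] uniform, h=20: θ=239.5° here. β=33.9, B=42. 20·33.9/42 = 16.1429 → s = 46.1429
radial distance = base radius + s = 28 + 46.1429 = 74.1429

74.1429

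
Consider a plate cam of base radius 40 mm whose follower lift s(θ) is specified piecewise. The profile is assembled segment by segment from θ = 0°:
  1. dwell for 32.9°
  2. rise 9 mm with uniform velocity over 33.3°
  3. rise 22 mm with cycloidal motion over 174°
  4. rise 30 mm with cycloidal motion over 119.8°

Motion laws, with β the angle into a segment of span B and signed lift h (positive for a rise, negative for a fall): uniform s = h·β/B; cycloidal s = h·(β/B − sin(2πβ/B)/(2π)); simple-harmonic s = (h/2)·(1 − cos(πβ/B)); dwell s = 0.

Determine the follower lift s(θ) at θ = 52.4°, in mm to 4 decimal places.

seg 1 [0°–32.9°] dwell: s stays 0.0000
seg 2 [32.9°–66.2°] uniform, h=9: θ=52.4° here. β=19.5, B=33.3. 9·19.5/33.3 = 5.2703 → s = 5.2703

5.2703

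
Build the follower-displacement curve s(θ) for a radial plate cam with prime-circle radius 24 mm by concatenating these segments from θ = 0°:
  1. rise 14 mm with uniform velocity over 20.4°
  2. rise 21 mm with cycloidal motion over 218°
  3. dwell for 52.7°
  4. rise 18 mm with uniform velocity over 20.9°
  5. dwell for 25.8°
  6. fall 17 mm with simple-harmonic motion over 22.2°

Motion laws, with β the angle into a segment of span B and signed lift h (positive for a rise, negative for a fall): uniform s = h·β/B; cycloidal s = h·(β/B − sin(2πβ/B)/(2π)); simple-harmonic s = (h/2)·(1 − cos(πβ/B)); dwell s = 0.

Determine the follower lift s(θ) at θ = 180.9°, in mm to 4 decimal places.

seg 1 [0°–20.4°] uniform, h=14: full span → s += 14 → s = 14.0000
seg 2 [20.4°–238.4°] cycloidal, h=21: θ=180.9° here. β=160.5, B=218. 21·(0.7362 − sin(2π·0.7362)/(2π)) = 18.7908 → s = 32.7908

32.7908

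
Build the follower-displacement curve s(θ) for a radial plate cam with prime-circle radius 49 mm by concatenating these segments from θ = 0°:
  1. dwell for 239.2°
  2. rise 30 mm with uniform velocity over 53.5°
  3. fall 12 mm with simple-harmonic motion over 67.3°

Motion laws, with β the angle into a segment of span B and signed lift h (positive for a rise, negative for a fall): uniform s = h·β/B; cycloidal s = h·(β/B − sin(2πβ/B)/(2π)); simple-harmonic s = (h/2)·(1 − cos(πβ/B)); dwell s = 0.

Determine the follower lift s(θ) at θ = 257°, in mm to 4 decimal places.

seg 1 [0°–239.2°] dwell: s stays 0.0000
seg 2 [239.2°–292.7°] uniform, h=30: θ=257° here. β=17.8, B=53.5. 30·17.8/53.5 = 9.9813 → s = 9.9813

9.9813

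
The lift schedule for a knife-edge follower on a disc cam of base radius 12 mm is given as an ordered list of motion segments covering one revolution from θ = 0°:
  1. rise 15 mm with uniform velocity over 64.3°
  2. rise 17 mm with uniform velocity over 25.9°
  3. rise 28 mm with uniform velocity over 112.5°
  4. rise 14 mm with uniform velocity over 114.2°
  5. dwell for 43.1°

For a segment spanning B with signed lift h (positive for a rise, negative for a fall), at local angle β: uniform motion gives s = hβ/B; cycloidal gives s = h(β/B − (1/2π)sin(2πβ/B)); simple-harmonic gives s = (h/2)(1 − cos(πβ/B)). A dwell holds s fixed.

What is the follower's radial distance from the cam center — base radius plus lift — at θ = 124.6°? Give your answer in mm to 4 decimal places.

seg 1 [0°–64.3°] uniform, h=15: full span → s += 15 → s = 15.0000
seg 2 [64.3°–90.2°] uniform, h=17: full span → s += 17 → s = 32.0000
seg 3 [90.2°–202.7°] uniform, h=28: θ=124.6° here. β=34.4, B=112.5. 28·34.4/112.5 = 8.5618 → s = 40.5618
radial distance = base radius + s = 12 + 40.5618 = 52.5618

52.5618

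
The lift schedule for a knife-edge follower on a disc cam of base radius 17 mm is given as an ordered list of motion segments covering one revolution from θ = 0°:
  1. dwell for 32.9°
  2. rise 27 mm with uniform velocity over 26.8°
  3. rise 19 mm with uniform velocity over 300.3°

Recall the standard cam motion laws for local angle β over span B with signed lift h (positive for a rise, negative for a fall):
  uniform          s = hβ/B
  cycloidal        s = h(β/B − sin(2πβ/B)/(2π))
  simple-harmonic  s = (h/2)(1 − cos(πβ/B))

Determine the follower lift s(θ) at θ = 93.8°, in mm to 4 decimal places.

seg 1 [0°–32.9°] dwell: s stays 0.0000
seg 2 [32.9°–59.7°] uniform, h=27: full span → s += 27 → s = 27.0000
seg 3 [59.7°–360°] uniform, h=19: θ=93.8° here. β=34.1, B=300.3. 19·34.1/300.3 = 2.1575 → s = 29.1575

29.1575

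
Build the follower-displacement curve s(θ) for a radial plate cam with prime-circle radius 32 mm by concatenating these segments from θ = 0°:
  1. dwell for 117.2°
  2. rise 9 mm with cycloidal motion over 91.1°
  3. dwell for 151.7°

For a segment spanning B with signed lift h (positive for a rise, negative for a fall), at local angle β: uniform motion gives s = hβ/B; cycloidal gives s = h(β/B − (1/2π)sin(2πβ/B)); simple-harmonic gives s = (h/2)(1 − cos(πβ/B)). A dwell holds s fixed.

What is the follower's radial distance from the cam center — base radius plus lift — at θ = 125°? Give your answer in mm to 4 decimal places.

seg 1 [0°–117.2°] dwell: s stays 0.0000
seg 2 [117.2°–208.3°] cycloidal, h=9: θ=125° here. β=7.8, B=91.1. 9·(0.0856 − sin(2π·0.0856)/(2π)) = 0.0366 → s = 0.0366
radial distance = base radius + s = 32 + 0.0366 = 32.0366

32.0366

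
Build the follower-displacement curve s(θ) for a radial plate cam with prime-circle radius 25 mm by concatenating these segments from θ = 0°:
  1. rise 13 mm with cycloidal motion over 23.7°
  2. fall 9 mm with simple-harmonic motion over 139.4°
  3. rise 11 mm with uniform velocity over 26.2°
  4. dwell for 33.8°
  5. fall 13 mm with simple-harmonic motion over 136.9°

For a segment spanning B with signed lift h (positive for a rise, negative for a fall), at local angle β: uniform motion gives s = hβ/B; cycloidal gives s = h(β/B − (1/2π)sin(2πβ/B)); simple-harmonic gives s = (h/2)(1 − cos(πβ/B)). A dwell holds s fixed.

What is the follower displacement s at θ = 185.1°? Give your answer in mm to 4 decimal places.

seg 1 [0°–23.7°] cycloidal, h=13: full span → s += 13 → s = 13.0000
seg 2 [23.7°–163.1°] simple-harmonic, h=-9: full span → s += -9 → s = 4.0000
seg 3 [163.1°–189.3°] uniform, h=11: θ=185.1° here. β=22, B=26.2. 11·22/26.2 = 9.2366 → s = 13.2366

13.2366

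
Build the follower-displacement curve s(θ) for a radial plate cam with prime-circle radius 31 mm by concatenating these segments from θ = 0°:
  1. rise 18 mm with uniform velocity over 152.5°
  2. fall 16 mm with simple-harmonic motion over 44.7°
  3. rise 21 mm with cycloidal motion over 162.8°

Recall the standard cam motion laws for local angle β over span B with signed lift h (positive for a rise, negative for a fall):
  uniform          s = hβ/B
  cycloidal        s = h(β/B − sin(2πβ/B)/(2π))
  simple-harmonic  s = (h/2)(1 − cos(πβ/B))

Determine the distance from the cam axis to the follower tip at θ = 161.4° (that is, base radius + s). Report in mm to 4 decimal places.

seg 1 [0°–152.5°] uniform, h=18: full span → s += 18 → s = 18.0000
seg 2 [152.5°–197.2°] simple-harmonic, h=-16: θ=161.4° here. β=8.9, B=44.7. -16/2·(1 − cos(π·0.1991)) = -1.5147 → s = 16.4853
radial distance = base radius + s = 31 + 16.4853 = 47.4853

47.4853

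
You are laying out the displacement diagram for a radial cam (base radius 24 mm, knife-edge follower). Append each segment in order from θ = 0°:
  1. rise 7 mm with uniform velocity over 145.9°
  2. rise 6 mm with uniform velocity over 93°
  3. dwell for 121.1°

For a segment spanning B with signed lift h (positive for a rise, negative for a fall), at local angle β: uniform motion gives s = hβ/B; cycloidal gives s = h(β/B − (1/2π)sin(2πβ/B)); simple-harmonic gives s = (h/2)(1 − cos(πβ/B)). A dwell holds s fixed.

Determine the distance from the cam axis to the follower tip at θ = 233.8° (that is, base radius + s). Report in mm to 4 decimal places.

seg 1 [0°–145.9°] uniform, h=7: full span → s += 7 → s = 7.0000
seg 2 [145.9°–238.9°] uniform, h=6: θ=233.8° here. β=87.9, B=93. 6·87.9/93 = 5.6710 → s = 12.6710
radial distance = base radius + s = 24 + 12.6710 = 36.6710

36.6710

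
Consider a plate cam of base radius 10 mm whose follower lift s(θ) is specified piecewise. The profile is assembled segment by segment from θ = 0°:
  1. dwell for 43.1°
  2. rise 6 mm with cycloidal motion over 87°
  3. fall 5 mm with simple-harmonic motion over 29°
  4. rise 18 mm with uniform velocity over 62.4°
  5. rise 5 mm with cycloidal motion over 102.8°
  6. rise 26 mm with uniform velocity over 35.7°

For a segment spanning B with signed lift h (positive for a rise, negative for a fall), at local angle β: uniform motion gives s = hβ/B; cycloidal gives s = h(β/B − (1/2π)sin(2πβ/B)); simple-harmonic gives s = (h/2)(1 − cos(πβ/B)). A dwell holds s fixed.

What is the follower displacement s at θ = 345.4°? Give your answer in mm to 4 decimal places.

seg 1 [0°–43.1°] dwell: s stays 0.0000
seg 2 [43.1°–130.1°] cycloidal, h=6: full span → s += 6 → s = 6.0000
seg 3 [130.1°–159.1°] simple-harmonic, h=-5: full span → s += -5 → s = 1.0000
seg 4 [159.1°–221.5°] uniform, h=18: full span → s += 18 → s = 19.0000
seg 5 [221.5°–324.3°] cycloidal, h=5: full span → s += 5 → s = 24.0000
seg 6 [324.3°–360°] uniform, h=26: θ=345.4° here. β=21.1, B=35.7. 26·21.1/35.7 = 15.3669 → s = 39.3669

39.3669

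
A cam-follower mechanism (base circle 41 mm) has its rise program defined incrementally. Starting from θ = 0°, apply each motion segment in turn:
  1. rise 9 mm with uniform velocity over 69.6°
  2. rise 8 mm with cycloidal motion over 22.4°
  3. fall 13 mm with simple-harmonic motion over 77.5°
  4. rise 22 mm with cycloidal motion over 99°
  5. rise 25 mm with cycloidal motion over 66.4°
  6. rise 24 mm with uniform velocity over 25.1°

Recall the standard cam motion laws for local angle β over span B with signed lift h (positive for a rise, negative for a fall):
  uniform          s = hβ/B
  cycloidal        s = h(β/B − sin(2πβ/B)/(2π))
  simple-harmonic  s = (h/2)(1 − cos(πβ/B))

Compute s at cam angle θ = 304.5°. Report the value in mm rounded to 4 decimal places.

seg 1 [0°–69.6°] uniform, h=9: full span → s += 9 → s = 9.0000
seg 2 [69.6°–92°] cycloidal, h=8: full span → s += 8 → s = 17.0000
seg 3 [92°–169.5°] simple-harmonic, h=-13: full span → s += -13 → s = 4.0000
seg 4 [169.5°–268.5°] cycloidal, h=22: full span → s += 22 → s = 26.0000
seg 5 [268.5°–334.9°] cycloidal, h=25: θ=304.5° here. β=36, B=66.4. 25·(0.5422 − sin(2π·0.5422)/(2π)) = 14.5961 → s = 40.5961

40.5961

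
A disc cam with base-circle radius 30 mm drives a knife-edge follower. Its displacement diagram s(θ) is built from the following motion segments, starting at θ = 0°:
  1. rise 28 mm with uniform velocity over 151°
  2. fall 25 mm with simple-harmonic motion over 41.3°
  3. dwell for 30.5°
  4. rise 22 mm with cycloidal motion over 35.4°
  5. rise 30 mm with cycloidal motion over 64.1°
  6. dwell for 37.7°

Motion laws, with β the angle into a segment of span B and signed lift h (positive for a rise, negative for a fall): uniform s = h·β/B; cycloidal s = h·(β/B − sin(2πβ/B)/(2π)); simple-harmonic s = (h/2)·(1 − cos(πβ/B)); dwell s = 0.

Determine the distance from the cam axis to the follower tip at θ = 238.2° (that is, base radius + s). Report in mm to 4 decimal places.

seg 1 [0°–151°] uniform, h=28: full span → s += 28 → s = 28.0000
seg 2 [151°–192.3°] simple-harmonic, h=-25: full span → s += -25 → s = 3.0000
seg 3 [192.3°–222.8°] dwell: s stays 3.0000
seg 4 [222.8°–258.2°] cycloidal, h=22: θ=238.2° here. β=15.4, B=35.4. 22·(0.4350 − sin(2π·0.4350)/(2π)) = 8.1806 → s = 11.1806
radial distance = base radius + s = 30 + 11.1806 = 41.1806

41.1806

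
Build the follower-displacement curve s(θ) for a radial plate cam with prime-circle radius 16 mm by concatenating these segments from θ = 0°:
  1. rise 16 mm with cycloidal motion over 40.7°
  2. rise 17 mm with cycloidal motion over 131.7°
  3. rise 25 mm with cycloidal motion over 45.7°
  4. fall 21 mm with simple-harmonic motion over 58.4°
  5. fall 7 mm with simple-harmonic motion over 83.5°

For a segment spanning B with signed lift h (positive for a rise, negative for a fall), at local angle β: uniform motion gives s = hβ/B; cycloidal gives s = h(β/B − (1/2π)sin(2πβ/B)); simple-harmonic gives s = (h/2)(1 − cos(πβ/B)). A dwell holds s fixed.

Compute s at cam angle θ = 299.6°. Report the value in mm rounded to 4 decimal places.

seg 1 [0°–40.7°] cycloidal, h=16: full span → s += 16 → s = 16.0000
seg 2 [40.7°–172.4°] cycloidal, h=17: full span → s += 17 → s = 33.0000
seg 3 [172.4°–218.1°] cycloidal, h=25: full span → s += 25 → s = 58.0000
seg 4 [218.1°–276.5°] simple-harmonic, h=-21: full span → s += -21 → s = 37.0000
seg 5 [276.5°–360°] simple-harmonic, h=-7: θ=299.6° here. β=23.1, B=83.5. -7/2·(1 − cos(π·0.2766)) = -1.2407 → s = 35.7593

35.7593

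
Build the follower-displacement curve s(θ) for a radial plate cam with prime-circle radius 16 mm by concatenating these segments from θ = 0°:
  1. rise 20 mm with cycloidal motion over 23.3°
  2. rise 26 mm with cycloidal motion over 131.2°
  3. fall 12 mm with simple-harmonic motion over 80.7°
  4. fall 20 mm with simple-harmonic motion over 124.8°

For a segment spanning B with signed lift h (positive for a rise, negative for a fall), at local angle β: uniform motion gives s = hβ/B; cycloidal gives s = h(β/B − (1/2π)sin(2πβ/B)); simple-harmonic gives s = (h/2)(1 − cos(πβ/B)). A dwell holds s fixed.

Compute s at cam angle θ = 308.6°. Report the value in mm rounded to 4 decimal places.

seg 1 [0°–23.3°] cycloidal, h=20: full span → s += 20 → s = 20.0000
seg 2 [23.3°–154.5°] cycloidal, h=26: full span → s += 26 → s = 46.0000
seg 3 [154.5°–235.2°] simple-harmonic, h=-12: full span → s += -12 → s = 34.0000
seg 4 [235.2°–360°] simple-harmonic, h=-20: θ=308.6° here. β=73.4, B=124.8. -20/2·(1 − cos(π·0.5881)) = -12.7338 → s = 21.2662

21.2662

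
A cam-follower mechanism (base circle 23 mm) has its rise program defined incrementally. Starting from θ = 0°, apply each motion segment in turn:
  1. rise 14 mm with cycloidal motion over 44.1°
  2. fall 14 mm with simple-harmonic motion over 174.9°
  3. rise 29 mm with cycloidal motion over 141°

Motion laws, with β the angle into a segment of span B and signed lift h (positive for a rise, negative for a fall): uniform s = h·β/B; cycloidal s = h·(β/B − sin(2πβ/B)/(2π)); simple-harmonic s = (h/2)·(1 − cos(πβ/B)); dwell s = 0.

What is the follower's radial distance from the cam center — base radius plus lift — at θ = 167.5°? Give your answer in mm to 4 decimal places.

seg 1 [0°–44.1°] cycloidal, h=14: full span → s += 14 → s = 14.0000
seg 2 [44.1°–219°] simple-harmonic, h=-14: θ=167.5° here. β=123.4, B=174.9. -14/2·(1 − cos(π·0.7055)) = -11.2125 → s = 2.7875
radial distance = base radius + s = 23 + 2.7875 = 25.7875

25.7875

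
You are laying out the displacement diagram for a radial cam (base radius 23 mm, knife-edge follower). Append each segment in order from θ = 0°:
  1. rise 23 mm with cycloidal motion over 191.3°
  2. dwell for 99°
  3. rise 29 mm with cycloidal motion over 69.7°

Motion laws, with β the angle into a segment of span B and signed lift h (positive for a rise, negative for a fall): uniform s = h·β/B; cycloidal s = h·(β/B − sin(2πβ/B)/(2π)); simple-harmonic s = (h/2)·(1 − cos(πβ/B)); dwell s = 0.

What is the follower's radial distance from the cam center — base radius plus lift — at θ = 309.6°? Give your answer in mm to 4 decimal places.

seg 1 [0°–191.3°] cycloidal, h=23: full span → s += 23 → s = 23.0000
seg 2 [191.3°–290.3°] dwell: s stays 23.0000
seg 3 [290.3°–360°] cycloidal, h=29: θ=309.6° here. β=19.3, B=69.7. 29·(0.2769 − sin(2π·0.2769)/(2π)) = 3.4804 → s = 26.4804
radial distance = base radius + s = 23 + 26.4804 = 49.4804

49.4804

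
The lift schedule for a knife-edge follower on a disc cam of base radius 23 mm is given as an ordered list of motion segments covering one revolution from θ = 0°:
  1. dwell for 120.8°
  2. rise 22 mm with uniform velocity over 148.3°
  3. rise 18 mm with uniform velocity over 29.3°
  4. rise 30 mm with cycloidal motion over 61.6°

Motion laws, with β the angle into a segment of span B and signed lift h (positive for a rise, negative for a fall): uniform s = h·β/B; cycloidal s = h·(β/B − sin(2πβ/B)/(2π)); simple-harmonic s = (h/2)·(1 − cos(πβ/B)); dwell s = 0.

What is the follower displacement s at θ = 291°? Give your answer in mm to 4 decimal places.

seg 1 [0°–120.8°] dwell: s stays 0.0000
seg 2 [120.8°–269.1°] uniform, h=22: full span → s += 22 → s = 22.0000
seg 3 [269.1°–298.4°] uniform, h=18: θ=291° here. β=21.9, B=29.3. 18·21.9/29.3 = 13.4539 → s = 35.4539

35.4539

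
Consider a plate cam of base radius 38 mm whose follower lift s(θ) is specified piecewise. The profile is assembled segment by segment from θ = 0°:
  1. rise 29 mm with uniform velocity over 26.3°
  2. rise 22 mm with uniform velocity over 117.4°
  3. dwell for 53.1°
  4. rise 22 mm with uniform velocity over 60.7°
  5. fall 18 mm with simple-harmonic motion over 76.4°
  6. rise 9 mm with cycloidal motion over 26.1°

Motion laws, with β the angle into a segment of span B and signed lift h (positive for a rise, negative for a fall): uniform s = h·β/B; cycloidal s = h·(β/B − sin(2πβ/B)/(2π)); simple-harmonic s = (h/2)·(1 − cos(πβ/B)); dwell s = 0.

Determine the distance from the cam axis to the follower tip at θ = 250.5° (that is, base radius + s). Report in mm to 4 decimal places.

seg 1 [0°–26.3°] uniform, h=29: full span → s += 29 → s = 29.0000
seg 2 [26.3°–143.7°] uniform, h=22: full span → s += 22 → s = 51.0000
seg 3 [143.7°–196.8°] dwell: s stays 51.0000
seg 4 [196.8°–257.5°] uniform, h=22: θ=250.5° here. β=53.7, B=60.7. 22·53.7/60.7 = 19.4629 → s = 70.4629
radial distance = base radius + s = 38 + 70.4629 = 108.4629

108.4629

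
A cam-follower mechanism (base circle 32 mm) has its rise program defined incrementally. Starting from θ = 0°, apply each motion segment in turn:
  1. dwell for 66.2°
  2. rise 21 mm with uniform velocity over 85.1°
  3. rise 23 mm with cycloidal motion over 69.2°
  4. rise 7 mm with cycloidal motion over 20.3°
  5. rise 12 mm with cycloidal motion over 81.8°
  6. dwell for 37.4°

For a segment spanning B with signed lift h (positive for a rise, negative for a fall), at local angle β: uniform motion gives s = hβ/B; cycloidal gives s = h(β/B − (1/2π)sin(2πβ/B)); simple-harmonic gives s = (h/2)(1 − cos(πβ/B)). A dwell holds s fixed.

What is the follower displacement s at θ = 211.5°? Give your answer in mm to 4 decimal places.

seg 1 [0°–66.2°] dwell: s stays 0.0000
seg 2 [66.2°–151.3°] uniform, h=21: full span → s += 21 → s = 21.0000
seg 3 [151.3°–220.5°] cycloidal, h=23: θ=211.5° here. β=60.2, B=69.2. 23·(0.8699 − sin(2π·0.8699)/(2π)) = 22.6780 → s = 43.6780

43.6780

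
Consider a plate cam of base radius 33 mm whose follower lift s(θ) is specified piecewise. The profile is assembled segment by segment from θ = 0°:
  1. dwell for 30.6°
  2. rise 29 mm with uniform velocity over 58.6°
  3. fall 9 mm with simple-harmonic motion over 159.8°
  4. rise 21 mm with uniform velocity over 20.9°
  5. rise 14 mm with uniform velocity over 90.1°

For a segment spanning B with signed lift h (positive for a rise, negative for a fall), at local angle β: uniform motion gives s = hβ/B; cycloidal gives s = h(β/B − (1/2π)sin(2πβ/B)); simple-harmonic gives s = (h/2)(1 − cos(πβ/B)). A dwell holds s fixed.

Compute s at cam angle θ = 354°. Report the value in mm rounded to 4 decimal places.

seg 1 [0°–30.6°] dwell: s stays 0.0000
seg 2 [30.6°–89.2°] uniform, h=29: full span → s += 29 → s = 29.0000
seg 3 [89.2°–249°] simple-harmonic, h=-9: full span → s += -9 → s = 20.0000
seg 4 [249°–269.9°] uniform, h=21: full span → s += 21 → s = 41.0000
seg 5 [269.9°–360°] uniform, h=14: θ=354° here. β=84.1, B=90.1. 14·84.1/90.1 = 13.0677 → s = 54.0677

54.0677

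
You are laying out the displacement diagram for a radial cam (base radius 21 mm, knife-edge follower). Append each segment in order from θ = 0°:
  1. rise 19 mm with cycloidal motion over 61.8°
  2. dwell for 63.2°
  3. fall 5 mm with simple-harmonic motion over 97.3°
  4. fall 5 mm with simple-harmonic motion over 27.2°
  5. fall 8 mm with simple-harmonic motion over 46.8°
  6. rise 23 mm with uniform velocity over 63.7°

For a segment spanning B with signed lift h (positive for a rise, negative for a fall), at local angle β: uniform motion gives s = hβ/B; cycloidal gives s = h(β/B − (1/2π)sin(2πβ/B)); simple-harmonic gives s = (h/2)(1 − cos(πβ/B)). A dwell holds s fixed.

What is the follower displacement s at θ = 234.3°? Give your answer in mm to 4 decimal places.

seg 1 [0°–61.8°] cycloidal, h=19: full span → s += 19 → s = 19.0000
seg 2 [61.8°–125°] dwell: s stays 19.0000
seg 3 [125°–222.3°] simple-harmonic, h=-5: full span → s += -5 → s = 14.0000
seg 4 [222.3°–249.5°] simple-harmonic, h=-5: θ=234.3° here. β=12, B=27.2. -5/2·(1 − cos(π·0.4412)) = -2.0406 → s = 11.9594

11.9594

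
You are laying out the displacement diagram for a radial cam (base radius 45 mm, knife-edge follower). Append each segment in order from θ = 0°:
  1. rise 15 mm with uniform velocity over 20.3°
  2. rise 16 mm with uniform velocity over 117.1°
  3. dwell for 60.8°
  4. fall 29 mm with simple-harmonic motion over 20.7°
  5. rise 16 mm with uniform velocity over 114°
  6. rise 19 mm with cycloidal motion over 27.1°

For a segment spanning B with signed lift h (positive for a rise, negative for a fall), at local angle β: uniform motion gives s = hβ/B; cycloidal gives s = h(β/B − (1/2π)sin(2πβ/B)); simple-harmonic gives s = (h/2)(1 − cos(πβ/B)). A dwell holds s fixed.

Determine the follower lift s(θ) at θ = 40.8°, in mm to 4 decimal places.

seg 1 [0°–20.3°] uniform, h=15: full span → s += 15 → s = 15.0000
seg 2 [20.3°–137.4°] uniform, h=16: θ=40.8° here. β=20.5, B=117.1. 16·20.5/117.1 = 2.8010 → s = 17.8010

17.8010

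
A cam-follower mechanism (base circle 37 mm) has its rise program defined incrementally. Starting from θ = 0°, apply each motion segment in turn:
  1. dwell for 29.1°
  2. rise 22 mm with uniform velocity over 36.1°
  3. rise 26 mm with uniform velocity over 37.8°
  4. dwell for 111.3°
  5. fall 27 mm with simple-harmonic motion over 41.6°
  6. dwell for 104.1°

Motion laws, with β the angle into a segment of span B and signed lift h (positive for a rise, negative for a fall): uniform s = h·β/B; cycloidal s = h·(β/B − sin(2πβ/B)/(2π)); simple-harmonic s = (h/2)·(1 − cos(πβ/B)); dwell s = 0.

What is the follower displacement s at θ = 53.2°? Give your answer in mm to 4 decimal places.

seg 1 [0°–29.1°] dwell: s stays 0.0000
seg 2 [29.1°–65.2°] uniform, h=22: θ=53.2° here. β=24.1, B=36.1. 22·24.1/36.1 = 14.6870 → s = 14.6870

14.6870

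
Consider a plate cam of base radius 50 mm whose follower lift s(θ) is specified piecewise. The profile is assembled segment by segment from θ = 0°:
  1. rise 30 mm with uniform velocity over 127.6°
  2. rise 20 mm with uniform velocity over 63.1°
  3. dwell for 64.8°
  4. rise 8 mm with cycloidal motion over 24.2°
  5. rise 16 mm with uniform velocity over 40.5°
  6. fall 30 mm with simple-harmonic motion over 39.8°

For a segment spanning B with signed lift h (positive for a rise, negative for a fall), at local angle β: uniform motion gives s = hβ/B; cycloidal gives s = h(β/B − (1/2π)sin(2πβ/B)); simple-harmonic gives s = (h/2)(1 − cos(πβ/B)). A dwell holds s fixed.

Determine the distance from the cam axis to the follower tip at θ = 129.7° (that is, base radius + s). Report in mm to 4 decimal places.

seg 1 [0°–127.6°] uniform, h=30: full span → s += 30 → s = 30.0000
seg 2 [127.6°–190.7°] uniform, h=20: θ=129.7° here. β=2.1, B=63.1. 20·2.1/63.1 = 0.6656 → s = 30.6656
radial distance = base radius + s = 50 + 30.6656 = 80.6656

80.6656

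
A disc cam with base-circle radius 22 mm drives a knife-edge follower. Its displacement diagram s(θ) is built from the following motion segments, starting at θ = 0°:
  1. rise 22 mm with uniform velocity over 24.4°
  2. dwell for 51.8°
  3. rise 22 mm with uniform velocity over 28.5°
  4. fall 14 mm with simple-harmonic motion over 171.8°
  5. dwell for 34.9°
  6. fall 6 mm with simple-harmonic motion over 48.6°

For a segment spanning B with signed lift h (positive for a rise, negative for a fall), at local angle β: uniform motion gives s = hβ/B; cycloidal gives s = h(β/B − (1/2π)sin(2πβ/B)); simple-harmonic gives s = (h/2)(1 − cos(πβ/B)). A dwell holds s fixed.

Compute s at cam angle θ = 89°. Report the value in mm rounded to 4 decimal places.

seg 1 [0°–24.4°] uniform, h=22: full span → s += 22 → s = 22.0000
seg 2 [24.4°–76.2°] dwell: s stays 22.0000
seg 3 [76.2°–104.7°] uniform, h=22: θ=89° here. β=12.8, B=28.5. 22·12.8/28.5 = 9.8807 → s = 31.8807

31.8807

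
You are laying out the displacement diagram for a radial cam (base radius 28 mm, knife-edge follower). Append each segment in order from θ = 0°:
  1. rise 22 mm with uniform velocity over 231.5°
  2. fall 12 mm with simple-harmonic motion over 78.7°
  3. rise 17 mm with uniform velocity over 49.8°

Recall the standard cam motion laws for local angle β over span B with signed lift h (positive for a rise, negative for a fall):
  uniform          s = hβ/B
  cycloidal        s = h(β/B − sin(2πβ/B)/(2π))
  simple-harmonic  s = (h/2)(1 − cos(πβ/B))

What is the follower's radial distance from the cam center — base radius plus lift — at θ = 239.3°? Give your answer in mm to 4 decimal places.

seg 1 [0°–231.5°] uniform, h=22: full span → s += 22 → s = 22.0000
seg 2 [231.5°–310.2°] simple-harmonic, h=-12: θ=239.3° here. β=7.8, B=78.7. -12/2·(1 − cos(π·0.0991)) = -0.2885 → s = 21.7115
radial distance = base radius + s = 28 + 21.7115 = 49.7115

49.7115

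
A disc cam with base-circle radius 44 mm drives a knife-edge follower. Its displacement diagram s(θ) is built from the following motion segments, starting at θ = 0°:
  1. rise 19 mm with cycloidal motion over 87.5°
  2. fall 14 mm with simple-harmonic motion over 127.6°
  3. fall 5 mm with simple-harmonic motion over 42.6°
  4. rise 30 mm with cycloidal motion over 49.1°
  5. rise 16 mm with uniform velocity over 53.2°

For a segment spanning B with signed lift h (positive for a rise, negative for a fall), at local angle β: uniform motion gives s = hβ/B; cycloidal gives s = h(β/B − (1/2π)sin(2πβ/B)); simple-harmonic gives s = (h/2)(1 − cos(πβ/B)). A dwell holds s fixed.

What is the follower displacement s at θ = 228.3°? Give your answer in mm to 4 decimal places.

seg 1 [0°–87.5°] cycloidal, h=19: full span → s += 19 → s = 19.0000
seg 2 [87.5°–215.1°] simple-harmonic, h=-14: full span → s += -14 → s = 5.0000
seg 3 [215.1°–257.7°] simple-harmonic, h=-5: θ=228.3° here. β=13.2, B=42.6. -5/2·(1 − cos(π·0.3099)) = -1.0939 → s = 3.9061

3.9061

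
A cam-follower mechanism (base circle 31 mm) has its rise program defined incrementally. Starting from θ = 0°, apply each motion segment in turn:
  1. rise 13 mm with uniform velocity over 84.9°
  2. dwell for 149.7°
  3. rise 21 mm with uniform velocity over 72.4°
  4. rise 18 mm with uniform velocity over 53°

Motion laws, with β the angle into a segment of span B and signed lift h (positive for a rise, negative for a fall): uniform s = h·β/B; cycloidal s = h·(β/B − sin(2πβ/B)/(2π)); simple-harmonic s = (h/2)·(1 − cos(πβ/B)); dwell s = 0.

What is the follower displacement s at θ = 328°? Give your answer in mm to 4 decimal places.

seg 1 [0°–84.9°] uniform, h=13: full span → s += 13 → s = 13.0000
seg 2 [84.9°–234.6°] dwell: s stays 13.0000
seg 3 [234.6°–307°] uniform, h=21: full span → s += 21 → s = 34.0000
seg 4 [307°–360°] uniform, h=18: θ=328° here. β=21, B=53. 18·21/53 = 7.1321 → s = 41.1321

41.1321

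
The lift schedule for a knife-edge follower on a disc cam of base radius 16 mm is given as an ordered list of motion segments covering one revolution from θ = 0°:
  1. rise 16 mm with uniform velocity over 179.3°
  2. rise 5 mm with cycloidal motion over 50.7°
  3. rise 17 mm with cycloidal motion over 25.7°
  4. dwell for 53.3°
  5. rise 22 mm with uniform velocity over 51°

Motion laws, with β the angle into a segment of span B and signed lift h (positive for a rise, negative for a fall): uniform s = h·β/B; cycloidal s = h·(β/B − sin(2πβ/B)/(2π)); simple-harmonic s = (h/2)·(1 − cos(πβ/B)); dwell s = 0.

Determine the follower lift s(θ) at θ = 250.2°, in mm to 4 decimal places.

seg 1 [0°–179.3°] uniform, h=16: full span → s += 16 → s = 16.0000
seg 2 [179.3°–230°] cycloidal, h=5: full span → s += 5 → s = 21.0000
seg 3 [230°–255.7°] cycloidal, h=17: θ=250.2° here. β=20.2, B=25.7. 17·(0.7860 − sin(2π·0.7860)/(2π)) = 15.9986 → s = 36.9986

36.9986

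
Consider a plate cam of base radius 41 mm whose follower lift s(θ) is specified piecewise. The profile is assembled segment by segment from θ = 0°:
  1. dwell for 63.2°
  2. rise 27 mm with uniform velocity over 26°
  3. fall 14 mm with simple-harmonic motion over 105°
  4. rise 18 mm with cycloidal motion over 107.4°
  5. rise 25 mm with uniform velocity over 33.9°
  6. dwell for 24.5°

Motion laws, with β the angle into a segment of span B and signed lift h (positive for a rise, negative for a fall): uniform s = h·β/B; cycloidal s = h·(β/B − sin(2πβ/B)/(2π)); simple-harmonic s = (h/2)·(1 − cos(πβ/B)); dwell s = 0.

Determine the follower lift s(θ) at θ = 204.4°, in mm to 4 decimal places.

seg 1 [0°–63.2°] dwell: s stays 0.0000
seg 2 [63.2°–89.2°] uniform, h=27: full span → s += 27 → s = 27.0000
seg 3 [89.2°–194.2°] simple-harmonic, h=-14: full span → s += -14 → s = 13.0000
seg 4 [194.2°–301.6°] cycloidal, h=18: θ=204.4° here. β=10.2, B=107.4. 18·(0.0950 − sin(2π·0.0950)/(2π)) = 0.0997 → s = 13.0997

13.0997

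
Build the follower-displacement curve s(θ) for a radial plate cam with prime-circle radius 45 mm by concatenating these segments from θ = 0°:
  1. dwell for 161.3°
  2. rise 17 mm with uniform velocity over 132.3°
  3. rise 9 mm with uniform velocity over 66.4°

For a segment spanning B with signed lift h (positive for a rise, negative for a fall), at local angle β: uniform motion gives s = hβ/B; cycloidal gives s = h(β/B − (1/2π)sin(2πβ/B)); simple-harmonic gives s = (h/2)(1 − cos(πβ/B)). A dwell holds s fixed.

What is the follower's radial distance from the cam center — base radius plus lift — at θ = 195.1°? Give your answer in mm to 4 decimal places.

seg 1 [0°–161.3°] dwell: s stays 0.0000
seg 2 [161.3°–293.6°] uniform, h=17: θ=195.1° here. β=33.8, B=132.3. 17·33.8/132.3 = 4.3432 → s = 4.3432
radial distance = base radius + s = 45 + 4.3432 = 49.3432

49.3432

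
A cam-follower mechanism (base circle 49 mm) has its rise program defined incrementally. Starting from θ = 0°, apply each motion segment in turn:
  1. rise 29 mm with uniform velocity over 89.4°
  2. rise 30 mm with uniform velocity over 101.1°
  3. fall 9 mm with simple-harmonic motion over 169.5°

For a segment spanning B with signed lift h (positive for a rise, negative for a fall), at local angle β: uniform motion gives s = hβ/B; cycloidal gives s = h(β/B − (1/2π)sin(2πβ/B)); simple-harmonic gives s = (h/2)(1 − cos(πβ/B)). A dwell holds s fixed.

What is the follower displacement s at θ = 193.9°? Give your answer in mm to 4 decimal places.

seg 1 [0°–89.4°] uniform, h=29: full span → s += 29 → s = 29.0000
seg 2 [89.4°–190.5°] uniform, h=30: full span → s += 30 → s = 59.0000
seg 3 [190.5°–360°] simple-harmonic, h=-9: θ=193.9° here. β=3.4, B=169.5. -9/2·(1 − cos(π·0.0201)) = -0.0089 → s = 58.9911

58.9911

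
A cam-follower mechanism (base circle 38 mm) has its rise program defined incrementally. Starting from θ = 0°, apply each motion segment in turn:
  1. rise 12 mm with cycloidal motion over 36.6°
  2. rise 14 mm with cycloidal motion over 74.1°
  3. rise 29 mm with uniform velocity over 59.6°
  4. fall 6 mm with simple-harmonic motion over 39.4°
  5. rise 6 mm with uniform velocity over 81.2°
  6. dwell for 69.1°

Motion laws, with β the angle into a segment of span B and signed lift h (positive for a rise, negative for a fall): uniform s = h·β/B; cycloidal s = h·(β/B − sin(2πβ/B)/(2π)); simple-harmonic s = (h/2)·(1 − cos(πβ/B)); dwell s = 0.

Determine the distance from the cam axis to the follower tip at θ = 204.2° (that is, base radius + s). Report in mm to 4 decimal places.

seg 1 [0°–36.6°] cycloidal, h=12: full span → s += 12 → s = 12.0000
seg 2 [36.6°–110.7°] cycloidal, h=14: full span → s += 14 → s = 26.0000
seg 3 [110.7°–170.3°] uniform, h=29: full span → s += 29 → s = 55.0000
seg 4 [170.3°–209.7°] simple-harmonic, h=-6: θ=204.2° here. β=33.9, B=39.4. -6/2·(1 − cos(π·0.8604)) = -5.7161 → s = 49.2839
radial distance = base radius + s = 38 + 49.2839 = 87.2839

87.2839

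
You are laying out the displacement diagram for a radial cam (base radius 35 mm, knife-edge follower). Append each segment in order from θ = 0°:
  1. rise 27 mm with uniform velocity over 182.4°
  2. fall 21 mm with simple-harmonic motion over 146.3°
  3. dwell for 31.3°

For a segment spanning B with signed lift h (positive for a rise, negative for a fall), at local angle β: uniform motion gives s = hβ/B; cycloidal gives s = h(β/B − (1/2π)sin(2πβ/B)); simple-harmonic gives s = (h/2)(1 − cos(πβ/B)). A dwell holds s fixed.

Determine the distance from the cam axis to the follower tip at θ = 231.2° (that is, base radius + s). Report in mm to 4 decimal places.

seg 1 [0°–182.4°] uniform, h=27: full span → s += 27 → s = 27.0000
seg 2 [182.4°–328.7°] simple-harmonic, h=-21: θ=231.2° here. β=48.8, B=146.3. -21/2·(1 − cos(π·0.3336)) = -5.2565 → s = 21.7435
radial distance = base radius + s = 35 + 21.7435 = 56.7435

56.7435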